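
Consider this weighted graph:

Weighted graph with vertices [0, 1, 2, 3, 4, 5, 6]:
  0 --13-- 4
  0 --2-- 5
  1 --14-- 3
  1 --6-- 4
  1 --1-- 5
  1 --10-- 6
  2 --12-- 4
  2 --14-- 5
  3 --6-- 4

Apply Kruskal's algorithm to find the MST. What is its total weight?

Applying Kruskal's algorithm (sort edges by weight, add if no cycle):
  Add (1,5) w=1
  Add (0,5) w=2
  Add (1,4) w=6
  Add (3,4) w=6
  Add (1,6) w=10
  Add (2,4) w=12
  Skip (0,4) w=13 (creates cycle)
  Skip (1,3) w=14 (creates cycle)
  Skip (2,5) w=14 (creates cycle)
MST weight = 37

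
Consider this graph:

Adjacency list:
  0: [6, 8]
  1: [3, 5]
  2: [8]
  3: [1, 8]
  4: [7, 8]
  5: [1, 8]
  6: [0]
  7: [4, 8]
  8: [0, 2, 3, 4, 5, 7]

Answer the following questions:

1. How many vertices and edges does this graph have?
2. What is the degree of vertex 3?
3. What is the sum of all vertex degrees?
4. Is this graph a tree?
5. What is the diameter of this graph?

Count: 9 vertices, 10 edges.
Vertex 3 has neighbors [1, 8], degree = 2.
Handshaking lemma: 2 * 10 = 20.
A tree on 9 vertices has 8 edges. This graph has 10 edges (2 extra). Not a tree.
Diameter (longest shortest path) = 4.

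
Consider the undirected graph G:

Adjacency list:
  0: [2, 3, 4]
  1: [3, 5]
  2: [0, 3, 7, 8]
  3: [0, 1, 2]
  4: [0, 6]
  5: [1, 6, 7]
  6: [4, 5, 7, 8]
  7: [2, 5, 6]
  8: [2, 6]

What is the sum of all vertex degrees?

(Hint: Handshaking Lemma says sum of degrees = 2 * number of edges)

Count edges: 13 edges.
By Handshaking Lemma: sum of degrees = 2 * 13 = 26.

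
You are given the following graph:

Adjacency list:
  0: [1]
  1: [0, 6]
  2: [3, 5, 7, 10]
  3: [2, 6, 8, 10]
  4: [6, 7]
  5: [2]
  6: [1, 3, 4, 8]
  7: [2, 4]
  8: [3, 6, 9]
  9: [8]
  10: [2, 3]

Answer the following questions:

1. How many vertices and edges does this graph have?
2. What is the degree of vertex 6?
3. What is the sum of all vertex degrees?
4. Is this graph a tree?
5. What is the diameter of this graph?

Count: 11 vertices, 13 edges.
Vertex 6 has neighbors [1, 3, 4, 8], degree = 4.
Handshaking lemma: 2 * 13 = 26.
A tree on 11 vertices has 10 edges. This graph has 13 edges (3 extra). Not a tree.
Diameter (longest shortest path) = 5.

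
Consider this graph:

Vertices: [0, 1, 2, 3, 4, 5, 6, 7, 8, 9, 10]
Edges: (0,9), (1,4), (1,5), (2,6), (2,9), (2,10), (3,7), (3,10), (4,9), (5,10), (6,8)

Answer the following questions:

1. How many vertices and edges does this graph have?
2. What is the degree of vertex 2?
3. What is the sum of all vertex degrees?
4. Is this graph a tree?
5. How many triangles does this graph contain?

Count: 11 vertices, 11 edges.
Vertex 2 has neighbors [6, 9, 10], degree = 3.
Handshaking lemma: 2 * 11 = 22.
A tree on 11 vertices has 10 edges. This graph has 11 edges (1 extra). Not a tree.
Number of triangles = 0.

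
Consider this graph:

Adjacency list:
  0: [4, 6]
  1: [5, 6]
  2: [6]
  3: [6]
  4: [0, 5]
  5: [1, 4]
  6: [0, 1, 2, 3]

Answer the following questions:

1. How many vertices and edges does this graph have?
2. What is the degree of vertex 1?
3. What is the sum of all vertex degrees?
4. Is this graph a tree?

Count: 7 vertices, 7 edges.
Vertex 1 has neighbors [5, 6], degree = 2.
Handshaking lemma: 2 * 7 = 14.
A tree on 7 vertices has 6 edges. This graph has 7 edges (1 extra). Not a tree.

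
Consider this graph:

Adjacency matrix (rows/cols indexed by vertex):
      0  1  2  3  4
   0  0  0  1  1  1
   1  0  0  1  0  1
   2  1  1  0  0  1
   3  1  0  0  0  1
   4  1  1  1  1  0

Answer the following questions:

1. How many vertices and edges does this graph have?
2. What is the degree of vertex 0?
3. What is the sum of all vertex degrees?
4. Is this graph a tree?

Count: 5 vertices, 7 edges.
Vertex 0 has neighbors [2, 3, 4], degree = 3.
Handshaking lemma: 2 * 7 = 14.
A tree on 5 vertices has 4 edges. This graph has 7 edges (3 extra). Not a tree.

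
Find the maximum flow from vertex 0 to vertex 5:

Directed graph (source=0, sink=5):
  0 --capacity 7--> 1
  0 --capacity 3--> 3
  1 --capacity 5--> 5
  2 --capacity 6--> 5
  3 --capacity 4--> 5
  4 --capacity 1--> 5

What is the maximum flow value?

Computing max flow:
  Flow on (0->1): 5/7
  Flow on (0->3): 3/3
  Flow on (1->5): 5/5
  Flow on (3->5): 3/4
Maximum flow = 8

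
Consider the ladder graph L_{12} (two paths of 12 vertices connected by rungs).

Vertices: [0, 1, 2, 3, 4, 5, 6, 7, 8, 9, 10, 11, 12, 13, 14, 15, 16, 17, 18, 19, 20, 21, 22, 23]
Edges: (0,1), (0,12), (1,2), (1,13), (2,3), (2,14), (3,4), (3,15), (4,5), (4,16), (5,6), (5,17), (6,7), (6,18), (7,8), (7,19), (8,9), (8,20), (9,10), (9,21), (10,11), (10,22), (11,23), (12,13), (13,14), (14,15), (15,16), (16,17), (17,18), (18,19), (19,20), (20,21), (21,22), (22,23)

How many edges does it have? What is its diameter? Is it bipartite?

Ladder graph L_{12}: 12 rungs + 2 * (12-1) path edges = 12 + 22 = 34 edges.
Diameter = 12.
Ladder graphs are bipartite (alternating coloring along each path).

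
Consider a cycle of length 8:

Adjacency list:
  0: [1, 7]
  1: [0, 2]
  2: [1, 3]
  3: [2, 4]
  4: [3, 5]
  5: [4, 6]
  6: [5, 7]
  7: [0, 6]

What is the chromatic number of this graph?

This is an even cycle (C_8). Even cycles are bipartite.
Chromatic number = 2.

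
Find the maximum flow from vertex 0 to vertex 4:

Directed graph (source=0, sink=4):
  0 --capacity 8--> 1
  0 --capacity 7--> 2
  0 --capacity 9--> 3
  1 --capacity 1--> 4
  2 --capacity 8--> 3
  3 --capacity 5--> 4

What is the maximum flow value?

Computing max flow:
  Flow on (0->1): 1/8
  Flow on (0->3): 5/9
  Flow on (1->4): 1/1
  Flow on (3->4): 5/5
Maximum flow = 6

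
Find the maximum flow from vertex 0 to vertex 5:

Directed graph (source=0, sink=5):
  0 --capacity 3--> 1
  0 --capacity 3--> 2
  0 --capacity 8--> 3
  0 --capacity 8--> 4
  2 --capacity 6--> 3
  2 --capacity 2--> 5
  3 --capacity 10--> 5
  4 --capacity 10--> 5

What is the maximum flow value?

Computing max flow:
  Flow on (0->2): 3/3
  Flow on (0->3): 8/8
  Flow on (0->4): 8/8
  Flow on (2->3): 1/6
  Flow on (2->5): 2/2
  Flow on (3->5): 9/10
  Flow on (4->5): 8/10
Maximum flow = 19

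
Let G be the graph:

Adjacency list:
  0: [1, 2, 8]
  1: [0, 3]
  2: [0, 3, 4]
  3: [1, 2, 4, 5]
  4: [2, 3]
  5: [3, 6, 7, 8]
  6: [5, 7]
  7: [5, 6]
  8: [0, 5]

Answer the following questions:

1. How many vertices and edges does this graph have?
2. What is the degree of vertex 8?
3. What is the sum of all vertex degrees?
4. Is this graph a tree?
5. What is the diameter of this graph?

Count: 9 vertices, 12 edges.
Vertex 8 has neighbors [0, 5], degree = 2.
Handshaking lemma: 2 * 12 = 24.
A tree on 9 vertices has 8 edges. This graph has 12 edges (4 extra). Not a tree.
Diameter (longest shortest path) = 3.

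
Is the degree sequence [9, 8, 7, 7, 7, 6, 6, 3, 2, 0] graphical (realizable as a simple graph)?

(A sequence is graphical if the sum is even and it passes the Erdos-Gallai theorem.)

Sum of degrees = 55. Sum is odd, so the sequence is NOT graphical.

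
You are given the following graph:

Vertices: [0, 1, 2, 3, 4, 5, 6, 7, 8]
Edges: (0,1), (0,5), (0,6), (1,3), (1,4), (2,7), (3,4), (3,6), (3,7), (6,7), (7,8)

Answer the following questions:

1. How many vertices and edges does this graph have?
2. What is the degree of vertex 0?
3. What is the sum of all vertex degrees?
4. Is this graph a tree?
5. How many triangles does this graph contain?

Count: 9 vertices, 11 edges.
Vertex 0 has neighbors [1, 5, 6], degree = 3.
Handshaking lemma: 2 * 11 = 22.
A tree on 9 vertices has 8 edges. This graph has 11 edges (3 extra). Not a tree.
Number of triangles = 2.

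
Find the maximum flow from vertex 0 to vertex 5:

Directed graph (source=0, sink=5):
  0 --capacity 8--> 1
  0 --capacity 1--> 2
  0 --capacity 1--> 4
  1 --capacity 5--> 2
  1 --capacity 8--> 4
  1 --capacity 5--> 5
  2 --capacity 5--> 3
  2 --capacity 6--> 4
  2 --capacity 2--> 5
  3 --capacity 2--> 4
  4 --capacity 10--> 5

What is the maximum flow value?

Computing max flow:
  Flow on (0->1): 8/8
  Flow on (0->2): 1/1
  Flow on (0->4): 1/1
  Flow on (1->2): 3/5
  Flow on (1->5): 5/5
  Flow on (2->4): 2/6
  Flow on (2->5): 2/2
  Flow on (4->5): 3/10
Maximum flow = 10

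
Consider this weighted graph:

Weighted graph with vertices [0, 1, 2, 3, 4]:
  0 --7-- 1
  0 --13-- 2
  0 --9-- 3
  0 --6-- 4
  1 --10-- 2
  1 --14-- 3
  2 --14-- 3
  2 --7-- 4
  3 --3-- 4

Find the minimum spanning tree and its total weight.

Applying Kruskal's algorithm (sort edges by weight, add if no cycle):
  Add (3,4) w=3
  Add (0,4) w=6
  Add (0,1) w=7
  Add (2,4) w=7
  Skip (0,3) w=9 (creates cycle)
  Skip (1,2) w=10 (creates cycle)
  Skip (0,2) w=13 (creates cycle)
  Skip (1,3) w=14 (creates cycle)
  Skip (2,3) w=14 (creates cycle)
MST weight = 23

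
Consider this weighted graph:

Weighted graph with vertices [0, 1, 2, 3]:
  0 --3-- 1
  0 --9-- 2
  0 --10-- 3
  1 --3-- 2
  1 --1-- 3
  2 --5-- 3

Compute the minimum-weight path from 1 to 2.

Using Dijkstra's algorithm from vertex 1:
Shortest path: 1 -> 2
Total weight: 3 = 3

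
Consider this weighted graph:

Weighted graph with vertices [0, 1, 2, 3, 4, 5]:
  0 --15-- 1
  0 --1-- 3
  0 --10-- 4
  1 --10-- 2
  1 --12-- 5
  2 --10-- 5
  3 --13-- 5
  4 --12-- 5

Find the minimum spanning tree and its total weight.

Applying Kruskal's algorithm (sort edges by weight, add if no cycle):
  Add (0,3) w=1
  Add (0,4) w=10
  Add (1,2) w=10
  Add (2,5) w=10
  Skip (1,5) w=12 (creates cycle)
  Add (4,5) w=12
  Skip (3,5) w=13 (creates cycle)
  Skip (0,1) w=15 (creates cycle)
MST weight = 43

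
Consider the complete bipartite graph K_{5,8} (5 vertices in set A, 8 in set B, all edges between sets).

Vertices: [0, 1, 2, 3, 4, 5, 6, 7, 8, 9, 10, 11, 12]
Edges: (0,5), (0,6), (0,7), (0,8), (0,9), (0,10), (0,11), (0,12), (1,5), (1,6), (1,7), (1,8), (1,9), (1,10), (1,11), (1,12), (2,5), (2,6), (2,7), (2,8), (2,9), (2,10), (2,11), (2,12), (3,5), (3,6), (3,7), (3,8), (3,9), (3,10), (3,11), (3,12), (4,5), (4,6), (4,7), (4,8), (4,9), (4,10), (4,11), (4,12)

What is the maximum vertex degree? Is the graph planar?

Set-A vertices have degree 8; set-B vertices have degree 5. Maximum degree = max(5,8) = 8.
K_{5,8} contains K_{3,3} as a subgraph (since both sides have >= 3 vertices); by Kuratowski's theorem it is not planar.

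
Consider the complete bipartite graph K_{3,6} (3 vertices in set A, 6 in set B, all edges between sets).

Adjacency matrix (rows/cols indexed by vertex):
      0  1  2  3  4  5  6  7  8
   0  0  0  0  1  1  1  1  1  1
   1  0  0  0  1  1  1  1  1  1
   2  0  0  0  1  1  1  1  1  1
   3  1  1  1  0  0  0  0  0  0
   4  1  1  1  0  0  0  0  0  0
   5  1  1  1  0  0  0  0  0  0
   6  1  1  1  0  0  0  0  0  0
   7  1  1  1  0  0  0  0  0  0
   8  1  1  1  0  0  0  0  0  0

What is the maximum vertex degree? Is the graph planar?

Set-A vertices have degree 6; set-B vertices have degree 3. Maximum degree = max(3,6) = 6.
K_{3,6} contains K_{3,3} as a subgraph (since both sides have >= 3 vertices); by Kuratowski's theorem it is not planar.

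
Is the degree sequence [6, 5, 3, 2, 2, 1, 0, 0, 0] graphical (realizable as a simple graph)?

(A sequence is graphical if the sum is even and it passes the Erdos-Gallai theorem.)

Sum of degrees = 19. Sum is odd, so the sequence is NOT graphical.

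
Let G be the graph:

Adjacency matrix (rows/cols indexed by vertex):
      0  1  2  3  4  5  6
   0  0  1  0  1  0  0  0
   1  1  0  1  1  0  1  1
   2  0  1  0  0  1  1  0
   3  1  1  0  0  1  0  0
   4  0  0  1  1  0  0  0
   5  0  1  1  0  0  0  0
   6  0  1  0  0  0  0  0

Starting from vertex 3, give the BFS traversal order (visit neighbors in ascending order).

BFS from vertex 3 (neighbors processed in ascending order):
Visit order: 3, 0, 1, 4, 2, 5, 6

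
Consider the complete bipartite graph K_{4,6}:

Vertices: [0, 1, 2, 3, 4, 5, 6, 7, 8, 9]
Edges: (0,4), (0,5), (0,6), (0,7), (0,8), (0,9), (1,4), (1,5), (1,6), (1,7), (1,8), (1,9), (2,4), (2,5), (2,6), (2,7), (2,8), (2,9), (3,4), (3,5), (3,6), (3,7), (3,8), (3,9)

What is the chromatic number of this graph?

K_{4,6} is bipartite: vertices split into two independent sets of size 4 and 6.
Color one set 0, the other 1. No adjacent vertices share a color.
Chromatic number = 2.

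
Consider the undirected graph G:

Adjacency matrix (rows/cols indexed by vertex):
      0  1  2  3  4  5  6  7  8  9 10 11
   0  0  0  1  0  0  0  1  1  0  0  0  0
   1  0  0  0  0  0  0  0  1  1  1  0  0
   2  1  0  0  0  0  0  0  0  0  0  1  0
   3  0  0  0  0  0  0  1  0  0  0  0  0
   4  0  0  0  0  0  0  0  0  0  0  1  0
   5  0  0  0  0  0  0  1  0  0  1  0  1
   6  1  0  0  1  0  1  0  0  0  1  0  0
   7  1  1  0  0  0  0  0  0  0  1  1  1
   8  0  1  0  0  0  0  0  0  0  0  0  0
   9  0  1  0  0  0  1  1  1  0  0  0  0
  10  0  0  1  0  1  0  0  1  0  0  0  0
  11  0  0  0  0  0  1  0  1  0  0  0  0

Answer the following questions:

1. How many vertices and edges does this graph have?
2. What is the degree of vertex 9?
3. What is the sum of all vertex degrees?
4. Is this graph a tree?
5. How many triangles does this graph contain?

Count: 12 vertices, 16 edges.
Vertex 9 has neighbors [1, 5, 6, 7], degree = 4.
Handshaking lemma: 2 * 16 = 32.
A tree on 12 vertices has 11 edges. This graph has 16 edges (5 extra). Not a tree.
Number of triangles = 2.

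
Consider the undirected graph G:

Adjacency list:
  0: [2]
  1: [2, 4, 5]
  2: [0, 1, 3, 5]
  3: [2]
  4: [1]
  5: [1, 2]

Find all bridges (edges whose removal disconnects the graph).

A bridge is an edge whose removal increases the number of connected components.
Bridges found: (0,2), (1,4), (2,3)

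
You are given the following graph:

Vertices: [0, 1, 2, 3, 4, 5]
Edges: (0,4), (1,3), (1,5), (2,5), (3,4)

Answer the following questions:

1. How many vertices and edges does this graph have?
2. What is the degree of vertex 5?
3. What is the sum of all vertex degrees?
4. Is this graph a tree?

Count: 6 vertices, 5 edges.
Vertex 5 has neighbors [1, 2], degree = 2.
Handshaking lemma: 2 * 5 = 10.
A graph is a tree iff it is connected and has exactly n-1 edges. This graph is connected (all 6 vertices in one component) and has 6-1 = 5 edges. It is a tree.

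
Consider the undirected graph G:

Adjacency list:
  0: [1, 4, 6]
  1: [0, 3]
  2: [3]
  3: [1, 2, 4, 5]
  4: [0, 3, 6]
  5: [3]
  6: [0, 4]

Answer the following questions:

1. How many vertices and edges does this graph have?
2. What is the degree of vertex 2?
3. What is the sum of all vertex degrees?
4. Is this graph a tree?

Count: 7 vertices, 8 edges.
Vertex 2 has neighbors [3], degree = 1.
Handshaking lemma: 2 * 8 = 16.
A tree on 7 vertices has 6 edges. This graph has 8 edges (2 extra). Not a tree.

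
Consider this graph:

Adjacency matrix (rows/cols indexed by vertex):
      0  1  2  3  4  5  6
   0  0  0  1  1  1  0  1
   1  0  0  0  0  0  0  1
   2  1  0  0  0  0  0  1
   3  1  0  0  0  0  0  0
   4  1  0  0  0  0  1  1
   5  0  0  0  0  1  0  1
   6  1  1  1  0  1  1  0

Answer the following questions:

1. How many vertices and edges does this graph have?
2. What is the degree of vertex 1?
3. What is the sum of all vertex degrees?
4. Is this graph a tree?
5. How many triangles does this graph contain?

Count: 7 vertices, 9 edges.
Vertex 1 has neighbors [6], degree = 1.
Handshaking lemma: 2 * 9 = 18.
A tree on 7 vertices has 6 edges. This graph has 9 edges (3 extra). Not a tree.
Number of triangles = 3.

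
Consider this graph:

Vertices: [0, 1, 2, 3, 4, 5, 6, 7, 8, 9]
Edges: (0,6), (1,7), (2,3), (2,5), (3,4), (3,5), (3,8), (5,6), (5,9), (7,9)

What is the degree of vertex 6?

Vertex 6 has neighbors [0, 5], so deg(6) = 2.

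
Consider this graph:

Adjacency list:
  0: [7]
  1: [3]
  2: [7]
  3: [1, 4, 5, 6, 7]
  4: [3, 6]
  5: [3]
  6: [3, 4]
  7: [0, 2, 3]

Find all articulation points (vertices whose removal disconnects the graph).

An articulation point is a vertex whose removal disconnects the graph.
Articulation points: [3, 7]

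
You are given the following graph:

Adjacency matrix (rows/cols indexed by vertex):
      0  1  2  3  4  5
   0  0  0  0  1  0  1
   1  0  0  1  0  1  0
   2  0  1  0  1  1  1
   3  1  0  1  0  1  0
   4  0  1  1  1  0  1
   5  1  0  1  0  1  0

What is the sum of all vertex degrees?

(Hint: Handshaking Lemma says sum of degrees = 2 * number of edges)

Count edges: 9 edges.
By Handshaking Lemma: sum of degrees = 2 * 9 = 18.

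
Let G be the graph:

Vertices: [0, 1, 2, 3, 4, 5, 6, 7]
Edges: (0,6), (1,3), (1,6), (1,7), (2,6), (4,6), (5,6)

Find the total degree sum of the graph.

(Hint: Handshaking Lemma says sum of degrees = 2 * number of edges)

Count edges: 7 edges.
By Handshaking Lemma: sum of degrees = 2 * 7 = 14.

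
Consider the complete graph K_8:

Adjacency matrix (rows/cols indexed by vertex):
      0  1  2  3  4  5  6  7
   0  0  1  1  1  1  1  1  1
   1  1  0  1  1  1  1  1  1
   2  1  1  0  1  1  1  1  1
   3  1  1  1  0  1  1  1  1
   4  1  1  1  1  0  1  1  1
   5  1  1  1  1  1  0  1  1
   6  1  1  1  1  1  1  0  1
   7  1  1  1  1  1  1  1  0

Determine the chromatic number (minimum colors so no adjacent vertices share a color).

In K_8, every vertex is adjacent to every other vertex.
Each vertex needs a unique color.
Chromatic number = 8.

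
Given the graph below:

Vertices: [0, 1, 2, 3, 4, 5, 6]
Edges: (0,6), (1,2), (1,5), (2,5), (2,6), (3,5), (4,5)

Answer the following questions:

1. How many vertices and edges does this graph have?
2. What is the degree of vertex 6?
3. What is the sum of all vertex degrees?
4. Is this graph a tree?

Count: 7 vertices, 7 edges.
Vertex 6 has neighbors [0, 2], degree = 2.
Handshaking lemma: 2 * 7 = 14.
A tree on 7 vertices has 6 edges. This graph has 7 edges (1 extra). Not a tree.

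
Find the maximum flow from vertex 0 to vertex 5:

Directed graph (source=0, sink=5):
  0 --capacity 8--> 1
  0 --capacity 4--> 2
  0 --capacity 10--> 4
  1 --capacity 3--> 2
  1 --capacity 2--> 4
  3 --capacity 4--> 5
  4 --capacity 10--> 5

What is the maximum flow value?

Computing max flow:
  Flow on (0->1): 2/8
  Flow on (0->4): 8/10
  Flow on (1->4): 2/2
  Flow on (4->5): 10/10
Maximum flow = 10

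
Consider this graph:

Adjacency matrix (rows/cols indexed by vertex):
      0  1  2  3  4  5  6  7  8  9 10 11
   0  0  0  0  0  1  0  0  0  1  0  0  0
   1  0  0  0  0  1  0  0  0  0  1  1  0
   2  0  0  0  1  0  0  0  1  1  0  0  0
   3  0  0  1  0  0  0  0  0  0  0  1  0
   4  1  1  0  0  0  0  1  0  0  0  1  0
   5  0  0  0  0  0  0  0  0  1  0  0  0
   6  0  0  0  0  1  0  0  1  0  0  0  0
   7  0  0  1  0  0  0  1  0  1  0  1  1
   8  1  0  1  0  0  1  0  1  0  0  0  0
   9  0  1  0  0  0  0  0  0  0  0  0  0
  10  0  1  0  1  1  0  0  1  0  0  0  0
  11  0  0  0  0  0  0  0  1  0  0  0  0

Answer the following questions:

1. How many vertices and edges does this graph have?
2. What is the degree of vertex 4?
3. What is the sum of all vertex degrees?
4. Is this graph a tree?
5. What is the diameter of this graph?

Count: 12 vertices, 16 edges.
Vertex 4 has neighbors [0, 1, 6, 10], degree = 4.
Handshaking lemma: 2 * 16 = 32.
A tree on 12 vertices has 11 edges. This graph has 16 edges (5 extra). Not a tree.
Diameter (longest shortest path) = 5.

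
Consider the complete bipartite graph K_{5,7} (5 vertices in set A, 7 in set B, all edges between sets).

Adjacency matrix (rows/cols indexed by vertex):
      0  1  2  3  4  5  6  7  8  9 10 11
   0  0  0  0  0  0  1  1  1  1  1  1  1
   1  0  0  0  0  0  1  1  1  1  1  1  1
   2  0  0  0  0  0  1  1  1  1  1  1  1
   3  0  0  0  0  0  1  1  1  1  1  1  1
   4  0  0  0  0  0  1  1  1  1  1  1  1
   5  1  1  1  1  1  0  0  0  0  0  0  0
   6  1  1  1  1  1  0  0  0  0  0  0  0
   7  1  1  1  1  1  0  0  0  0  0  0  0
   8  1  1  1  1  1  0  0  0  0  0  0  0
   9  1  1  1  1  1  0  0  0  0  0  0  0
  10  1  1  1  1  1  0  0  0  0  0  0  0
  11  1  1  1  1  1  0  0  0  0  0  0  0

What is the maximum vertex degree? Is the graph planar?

Set-A vertices have degree 7; set-B vertices have degree 5. Maximum degree = max(5,7) = 7.
K_{5,7} contains K_{3,3} as a subgraph (since both sides have >= 3 vertices); by Kuratowski's theorem it is not planar.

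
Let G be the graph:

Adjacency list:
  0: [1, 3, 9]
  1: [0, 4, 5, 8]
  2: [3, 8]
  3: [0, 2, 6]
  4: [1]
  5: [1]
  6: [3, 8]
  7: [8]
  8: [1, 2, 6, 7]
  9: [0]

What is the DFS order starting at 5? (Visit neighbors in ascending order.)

DFS from vertex 5 (neighbors processed in ascending order):
Visit order: 5, 1, 0, 3, 2, 8, 6, 7, 9, 4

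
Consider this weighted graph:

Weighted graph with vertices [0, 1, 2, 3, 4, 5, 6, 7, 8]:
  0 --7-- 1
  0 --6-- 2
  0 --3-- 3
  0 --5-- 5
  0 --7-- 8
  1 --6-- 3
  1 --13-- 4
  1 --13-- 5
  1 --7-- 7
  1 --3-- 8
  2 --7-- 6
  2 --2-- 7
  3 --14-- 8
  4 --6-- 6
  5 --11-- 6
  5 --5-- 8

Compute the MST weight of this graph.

Applying Kruskal's algorithm (sort edges by weight, add if no cycle):
  Add (2,7) w=2
  Add (0,3) w=3
  Add (1,8) w=3
  Add (0,5) w=5
  Add (5,8) w=5
  Add (0,2) w=6
  Skip (1,3) w=6 (creates cycle)
  Add (4,6) w=6
  Skip (0,8) w=7 (creates cycle)
  Skip (0,1) w=7 (creates cycle)
  Skip (1,7) w=7 (creates cycle)
  Add (2,6) w=7
  Skip (5,6) w=11 (creates cycle)
  Skip (1,4) w=13 (creates cycle)
  Skip (1,5) w=13 (creates cycle)
  Skip (3,8) w=14 (creates cycle)
MST weight = 37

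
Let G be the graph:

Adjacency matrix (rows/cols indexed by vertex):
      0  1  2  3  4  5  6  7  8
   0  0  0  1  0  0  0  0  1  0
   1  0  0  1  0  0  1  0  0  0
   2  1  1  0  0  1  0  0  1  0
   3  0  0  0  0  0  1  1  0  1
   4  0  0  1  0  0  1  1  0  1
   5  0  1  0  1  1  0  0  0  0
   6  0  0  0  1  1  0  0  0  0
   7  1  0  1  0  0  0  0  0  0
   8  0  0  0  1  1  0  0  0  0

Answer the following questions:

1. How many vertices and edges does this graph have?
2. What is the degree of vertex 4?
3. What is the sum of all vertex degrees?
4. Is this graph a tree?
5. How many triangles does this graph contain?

Count: 9 vertices, 12 edges.
Vertex 4 has neighbors [2, 5, 6, 8], degree = 4.
Handshaking lemma: 2 * 12 = 24.
A tree on 9 vertices has 8 edges. This graph has 12 edges (4 extra). Not a tree.
Number of triangles = 1.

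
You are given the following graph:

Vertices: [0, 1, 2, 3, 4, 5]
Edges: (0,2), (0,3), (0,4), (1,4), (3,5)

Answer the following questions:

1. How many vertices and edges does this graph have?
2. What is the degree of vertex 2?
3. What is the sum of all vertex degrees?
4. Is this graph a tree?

Count: 6 vertices, 5 edges.
Vertex 2 has neighbors [0], degree = 1.
Handshaking lemma: 2 * 5 = 10.
A graph is a tree iff it is connected and has exactly n-1 edges. This graph is connected (all 6 vertices in one component) and has 6-1 = 5 edges. It is a tree.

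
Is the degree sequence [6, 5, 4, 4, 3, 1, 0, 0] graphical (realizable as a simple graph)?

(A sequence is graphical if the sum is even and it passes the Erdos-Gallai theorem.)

Sum of degrees = 23. Sum is odd, so the sequence is NOT graphical.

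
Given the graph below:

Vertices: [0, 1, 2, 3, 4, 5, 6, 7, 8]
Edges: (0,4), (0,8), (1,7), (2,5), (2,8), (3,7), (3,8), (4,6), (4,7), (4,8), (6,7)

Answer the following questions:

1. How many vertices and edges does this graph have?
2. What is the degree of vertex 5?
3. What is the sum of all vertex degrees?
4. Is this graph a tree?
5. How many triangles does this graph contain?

Count: 9 vertices, 11 edges.
Vertex 5 has neighbors [2], degree = 1.
Handshaking lemma: 2 * 11 = 22.
A tree on 9 vertices has 8 edges. This graph has 11 edges (3 extra). Not a tree.
Number of triangles = 2.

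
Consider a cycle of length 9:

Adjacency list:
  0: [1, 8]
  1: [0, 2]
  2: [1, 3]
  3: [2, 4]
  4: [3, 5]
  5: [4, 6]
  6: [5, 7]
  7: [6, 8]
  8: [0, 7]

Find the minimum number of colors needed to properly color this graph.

This is an odd cycle (C_9). Odd cycles are not bipartite (any 2-coloring forces two adjacent vertices to match), and 3 colors suffice.
Chromatic number = 3.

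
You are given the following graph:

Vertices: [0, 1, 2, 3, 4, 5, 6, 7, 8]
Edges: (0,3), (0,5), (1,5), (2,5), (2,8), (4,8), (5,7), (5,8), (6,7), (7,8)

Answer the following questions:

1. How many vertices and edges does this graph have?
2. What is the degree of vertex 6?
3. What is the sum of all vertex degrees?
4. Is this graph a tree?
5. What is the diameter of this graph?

Count: 9 vertices, 10 edges.
Vertex 6 has neighbors [7], degree = 1.
Handshaking lemma: 2 * 10 = 20.
A tree on 9 vertices has 8 edges. This graph has 10 edges (2 extra). Not a tree.
Diameter (longest shortest path) = 4.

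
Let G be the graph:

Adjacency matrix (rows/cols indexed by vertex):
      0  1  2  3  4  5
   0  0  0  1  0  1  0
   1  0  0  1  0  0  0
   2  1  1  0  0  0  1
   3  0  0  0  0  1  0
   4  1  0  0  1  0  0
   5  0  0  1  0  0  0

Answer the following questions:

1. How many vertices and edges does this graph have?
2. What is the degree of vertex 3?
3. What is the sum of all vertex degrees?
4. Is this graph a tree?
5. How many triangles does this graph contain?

Count: 6 vertices, 5 edges.
Vertex 3 has neighbors [4], degree = 1.
Handshaking lemma: 2 * 5 = 10.
A graph is a tree iff it is connected and has exactly n-1 edges. This graph is connected (all 6 vertices in one component) and has 6-1 = 5 edges. It is a tree.
Number of triangles = 0.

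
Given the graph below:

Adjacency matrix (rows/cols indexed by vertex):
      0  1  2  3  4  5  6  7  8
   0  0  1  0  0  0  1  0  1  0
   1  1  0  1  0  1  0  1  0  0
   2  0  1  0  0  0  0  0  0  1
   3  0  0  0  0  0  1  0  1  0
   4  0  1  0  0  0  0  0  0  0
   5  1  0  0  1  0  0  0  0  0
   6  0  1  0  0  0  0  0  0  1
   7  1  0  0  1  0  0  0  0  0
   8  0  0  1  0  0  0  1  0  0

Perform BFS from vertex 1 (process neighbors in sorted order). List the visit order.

BFS from vertex 1 (neighbors processed in ascending order):
Visit order: 1, 0, 2, 4, 6, 5, 7, 8, 3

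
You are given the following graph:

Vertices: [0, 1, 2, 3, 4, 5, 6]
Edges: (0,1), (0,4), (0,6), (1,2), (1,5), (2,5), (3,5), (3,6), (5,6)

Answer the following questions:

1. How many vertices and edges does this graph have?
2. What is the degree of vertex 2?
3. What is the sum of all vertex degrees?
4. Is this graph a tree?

Count: 7 vertices, 9 edges.
Vertex 2 has neighbors [1, 5], degree = 2.
Handshaking lemma: 2 * 9 = 18.
A tree on 7 vertices has 6 edges. This graph has 9 edges (3 extra). Not a tree.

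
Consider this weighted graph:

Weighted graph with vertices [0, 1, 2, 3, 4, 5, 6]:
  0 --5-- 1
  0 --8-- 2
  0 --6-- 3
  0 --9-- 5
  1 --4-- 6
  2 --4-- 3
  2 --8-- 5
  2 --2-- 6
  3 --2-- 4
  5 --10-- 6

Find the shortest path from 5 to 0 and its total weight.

Using Dijkstra's algorithm from vertex 5:
Shortest path: 5 -> 0
Total weight: 9 = 9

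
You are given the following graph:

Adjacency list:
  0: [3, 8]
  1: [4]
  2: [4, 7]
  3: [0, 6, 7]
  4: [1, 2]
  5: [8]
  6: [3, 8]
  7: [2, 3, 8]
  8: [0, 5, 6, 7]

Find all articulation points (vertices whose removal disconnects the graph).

An articulation point is a vertex whose removal disconnects the graph.
Articulation points: [2, 4, 7, 8]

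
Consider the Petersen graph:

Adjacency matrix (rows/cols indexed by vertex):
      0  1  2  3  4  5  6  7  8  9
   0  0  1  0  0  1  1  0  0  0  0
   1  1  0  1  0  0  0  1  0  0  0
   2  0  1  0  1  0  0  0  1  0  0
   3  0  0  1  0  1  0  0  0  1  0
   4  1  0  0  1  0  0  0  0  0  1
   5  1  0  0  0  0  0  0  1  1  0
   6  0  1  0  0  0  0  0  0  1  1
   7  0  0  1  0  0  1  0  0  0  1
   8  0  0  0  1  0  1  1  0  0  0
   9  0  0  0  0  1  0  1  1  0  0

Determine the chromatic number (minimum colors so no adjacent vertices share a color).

The Petersen graph contains odd cycles (e.g. the outer 5-cycle), so chi >= 3.
A proper 3-coloring exists (it is a well-known 3-chromatic graph).
Chromatic number = 3.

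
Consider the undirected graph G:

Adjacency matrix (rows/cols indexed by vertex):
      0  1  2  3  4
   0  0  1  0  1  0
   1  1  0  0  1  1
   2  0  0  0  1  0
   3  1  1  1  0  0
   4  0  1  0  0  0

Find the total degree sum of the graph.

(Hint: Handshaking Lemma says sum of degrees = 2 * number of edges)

Count edges: 5 edges.
By Handshaking Lemma: sum of degrees = 2 * 5 = 10.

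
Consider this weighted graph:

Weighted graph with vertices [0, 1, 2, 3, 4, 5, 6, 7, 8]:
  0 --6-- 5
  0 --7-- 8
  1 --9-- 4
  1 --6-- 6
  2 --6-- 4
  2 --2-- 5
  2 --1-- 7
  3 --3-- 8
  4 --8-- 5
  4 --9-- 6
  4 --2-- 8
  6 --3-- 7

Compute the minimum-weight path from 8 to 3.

Using Dijkstra's algorithm from vertex 8:
Shortest path: 8 -> 3
Total weight: 3 = 3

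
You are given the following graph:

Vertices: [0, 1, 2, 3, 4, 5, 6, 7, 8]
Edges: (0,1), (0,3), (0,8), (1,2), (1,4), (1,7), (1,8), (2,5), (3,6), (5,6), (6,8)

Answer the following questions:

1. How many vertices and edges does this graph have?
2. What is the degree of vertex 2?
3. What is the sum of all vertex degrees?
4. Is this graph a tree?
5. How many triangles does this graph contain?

Count: 9 vertices, 11 edges.
Vertex 2 has neighbors [1, 5], degree = 2.
Handshaking lemma: 2 * 11 = 22.
A tree on 9 vertices has 8 edges. This graph has 11 edges (3 extra). Not a tree.
Number of triangles = 1.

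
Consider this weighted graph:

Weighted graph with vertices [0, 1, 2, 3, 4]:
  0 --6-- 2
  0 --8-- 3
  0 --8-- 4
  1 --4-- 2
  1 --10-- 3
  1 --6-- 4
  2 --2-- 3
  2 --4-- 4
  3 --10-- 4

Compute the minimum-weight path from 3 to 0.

Using Dijkstra's algorithm from vertex 3:
Shortest path: 3 -> 0
Total weight: 8 = 8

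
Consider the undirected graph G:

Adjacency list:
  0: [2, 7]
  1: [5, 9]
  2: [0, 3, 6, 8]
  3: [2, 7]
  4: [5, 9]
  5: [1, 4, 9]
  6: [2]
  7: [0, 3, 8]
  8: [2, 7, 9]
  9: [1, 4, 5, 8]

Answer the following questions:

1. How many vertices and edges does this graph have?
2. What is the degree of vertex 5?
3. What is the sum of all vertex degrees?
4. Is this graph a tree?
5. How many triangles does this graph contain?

Count: 10 vertices, 13 edges.
Vertex 5 has neighbors [1, 4, 9], degree = 3.
Handshaking lemma: 2 * 13 = 26.
A tree on 10 vertices has 9 edges. This graph has 13 edges (4 extra). Not a tree.
Number of triangles = 2.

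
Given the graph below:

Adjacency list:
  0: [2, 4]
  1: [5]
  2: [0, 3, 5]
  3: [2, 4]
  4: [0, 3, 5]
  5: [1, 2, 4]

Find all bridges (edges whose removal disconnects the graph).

A bridge is an edge whose removal increases the number of connected components.
Bridges found: (1,5)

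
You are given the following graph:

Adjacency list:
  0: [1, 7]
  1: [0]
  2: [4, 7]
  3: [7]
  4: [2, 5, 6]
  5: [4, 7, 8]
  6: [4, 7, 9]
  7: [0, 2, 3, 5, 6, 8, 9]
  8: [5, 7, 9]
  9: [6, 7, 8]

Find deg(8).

Vertex 8 has neighbors [5, 7, 9], so deg(8) = 3.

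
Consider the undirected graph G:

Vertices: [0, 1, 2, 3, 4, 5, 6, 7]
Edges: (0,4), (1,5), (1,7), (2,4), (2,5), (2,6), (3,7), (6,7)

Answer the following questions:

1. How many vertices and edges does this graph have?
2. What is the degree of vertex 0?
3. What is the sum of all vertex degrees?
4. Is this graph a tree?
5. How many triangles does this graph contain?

Count: 8 vertices, 8 edges.
Vertex 0 has neighbors [4], degree = 1.
Handshaking lemma: 2 * 8 = 16.
A tree on 8 vertices has 7 edges. This graph has 8 edges (1 extra). Not a tree.
Number of triangles = 0.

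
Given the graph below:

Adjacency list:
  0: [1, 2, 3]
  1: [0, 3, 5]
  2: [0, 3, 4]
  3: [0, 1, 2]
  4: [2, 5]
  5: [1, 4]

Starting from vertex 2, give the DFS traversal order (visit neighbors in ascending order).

DFS from vertex 2 (neighbors processed in ascending order):
Visit order: 2, 0, 1, 3, 5, 4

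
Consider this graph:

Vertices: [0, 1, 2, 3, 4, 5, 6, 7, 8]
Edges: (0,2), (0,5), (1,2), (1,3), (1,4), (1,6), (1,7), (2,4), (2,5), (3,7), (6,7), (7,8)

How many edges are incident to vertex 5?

Vertex 5 has neighbors [0, 2], so deg(5) = 2.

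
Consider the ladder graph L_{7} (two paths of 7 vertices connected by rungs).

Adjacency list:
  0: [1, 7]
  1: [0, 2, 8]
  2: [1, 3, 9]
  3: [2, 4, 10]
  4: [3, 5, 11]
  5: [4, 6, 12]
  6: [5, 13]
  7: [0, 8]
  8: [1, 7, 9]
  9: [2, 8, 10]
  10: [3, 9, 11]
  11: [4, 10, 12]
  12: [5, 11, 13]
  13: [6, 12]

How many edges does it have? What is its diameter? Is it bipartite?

Ladder graph L_{7}: 7 rungs + 2 * (7-1) path edges = 7 + 12 = 19 edges.
Diameter = 7.
Ladder graphs are bipartite (alternating coloring along each path).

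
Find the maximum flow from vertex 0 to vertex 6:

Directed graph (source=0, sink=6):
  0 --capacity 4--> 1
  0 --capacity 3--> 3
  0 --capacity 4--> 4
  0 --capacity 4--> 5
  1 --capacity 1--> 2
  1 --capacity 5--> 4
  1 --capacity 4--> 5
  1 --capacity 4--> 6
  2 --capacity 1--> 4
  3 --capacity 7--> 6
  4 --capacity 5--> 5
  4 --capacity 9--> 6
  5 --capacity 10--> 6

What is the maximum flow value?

Computing max flow:
  Flow on (0->1): 4/4
  Flow on (0->3): 3/3
  Flow on (0->4): 4/4
  Flow on (0->5): 4/4
  Flow on (1->6): 4/4
  Flow on (3->6): 3/7
  Flow on (4->6): 4/9
  Flow on (5->6): 4/10
Maximum flow = 15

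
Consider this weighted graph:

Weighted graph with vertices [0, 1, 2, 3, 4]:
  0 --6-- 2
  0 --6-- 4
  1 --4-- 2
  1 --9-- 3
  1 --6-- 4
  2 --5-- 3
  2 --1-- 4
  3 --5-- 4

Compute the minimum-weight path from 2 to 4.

Using Dijkstra's algorithm from vertex 2:
Shortest path: 2 -> 4
Total weight: 1 = 1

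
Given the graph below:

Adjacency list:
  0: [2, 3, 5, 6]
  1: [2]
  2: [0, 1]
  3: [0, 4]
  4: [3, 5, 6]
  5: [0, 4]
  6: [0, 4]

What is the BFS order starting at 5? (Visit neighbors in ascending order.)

BFS from vertex 5 (neighbors processed in ascending order):
Visit order: 5, 0, 4, 2, 3, 6, 1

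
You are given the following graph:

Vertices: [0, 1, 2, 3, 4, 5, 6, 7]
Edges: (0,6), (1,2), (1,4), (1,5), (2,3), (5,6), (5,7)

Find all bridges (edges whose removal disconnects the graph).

A bridge is an edge whose removal increases the number of connected components.
Bridges found: (0,6), (1,2), (1,4), (1,5), (2,3), (5,6), (5,7)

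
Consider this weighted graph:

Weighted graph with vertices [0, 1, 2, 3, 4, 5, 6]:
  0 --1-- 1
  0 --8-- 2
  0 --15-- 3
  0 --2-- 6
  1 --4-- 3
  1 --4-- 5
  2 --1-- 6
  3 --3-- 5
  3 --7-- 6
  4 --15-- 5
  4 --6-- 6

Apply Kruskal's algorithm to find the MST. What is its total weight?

Applying Kruskal's algorithm (sort edges by weight, add if no cycle):
  Add (0,1) w=1
  Add (2,6) w=1
  Add (0,6) w=2
  Add (3,5) w=3
  Add (1,5) w=4
  Skip (1,3) w=4 (creates cycle)
  Add (4,6) w=6
  Skip (3,6) w=7 (creates cycle)
  Skip (0,2) w=8 (creates cycle)
  Skip (0,3) w=15 (creates cycle)
  Skip (4,5) w=15 (creates cycle)
MST weight = 17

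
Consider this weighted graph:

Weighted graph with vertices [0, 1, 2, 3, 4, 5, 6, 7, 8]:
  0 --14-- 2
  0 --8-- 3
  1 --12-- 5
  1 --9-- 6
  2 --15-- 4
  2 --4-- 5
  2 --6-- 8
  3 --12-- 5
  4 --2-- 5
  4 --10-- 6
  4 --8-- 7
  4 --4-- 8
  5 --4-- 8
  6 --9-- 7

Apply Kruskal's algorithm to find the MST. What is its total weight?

Applying Kruskal's algorithm (sort edges by weight, add if no cycle):
  Add (4,5) w=2
  Add (2,5) w=4
  Add (4,8) w=4
  Skip (5,8) w=4 (creates cycle)
  Skip (2,8) w=6 (creates cycle)
  Add (0,3) w=8
  Add (4,7) w=8
  Add (1,6) w=9
  Add (6,7) w=9
  Skip (4,6) w=10 (creates cycle)
  Skip (1,5) w=12 (creates cycle)
  Add (3,5) w=12
  Skip (0,2) w=14 (creates cycle)
  Skip (2,4) w=15 (creates cycle)
MST weight = 56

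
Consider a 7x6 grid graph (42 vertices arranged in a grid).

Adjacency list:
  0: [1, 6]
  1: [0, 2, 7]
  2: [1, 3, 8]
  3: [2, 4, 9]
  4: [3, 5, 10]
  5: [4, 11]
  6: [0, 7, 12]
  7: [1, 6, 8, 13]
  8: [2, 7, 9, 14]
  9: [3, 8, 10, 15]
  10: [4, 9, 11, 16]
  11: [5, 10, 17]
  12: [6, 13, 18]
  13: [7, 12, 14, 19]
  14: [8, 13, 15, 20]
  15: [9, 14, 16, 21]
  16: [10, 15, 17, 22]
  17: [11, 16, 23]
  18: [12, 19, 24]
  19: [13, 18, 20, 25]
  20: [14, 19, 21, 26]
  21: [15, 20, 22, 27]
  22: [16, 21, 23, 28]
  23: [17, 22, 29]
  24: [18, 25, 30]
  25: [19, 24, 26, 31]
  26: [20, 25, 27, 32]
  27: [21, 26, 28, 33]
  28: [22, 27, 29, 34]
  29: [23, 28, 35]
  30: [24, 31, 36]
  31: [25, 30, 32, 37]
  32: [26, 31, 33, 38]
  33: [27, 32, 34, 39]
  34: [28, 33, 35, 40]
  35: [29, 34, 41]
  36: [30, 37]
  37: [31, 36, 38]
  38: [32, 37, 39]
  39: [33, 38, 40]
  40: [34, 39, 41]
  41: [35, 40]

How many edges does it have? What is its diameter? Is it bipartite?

A 7x6 grid has 36 vertical edges and 35 horizontal edges.
Total edges = 36 + 35 = 71.
Diameter = (7-1) + (6-1) = 11 (corner to opposite corner).
Grid graphs are bipartite (checkerboard coloring).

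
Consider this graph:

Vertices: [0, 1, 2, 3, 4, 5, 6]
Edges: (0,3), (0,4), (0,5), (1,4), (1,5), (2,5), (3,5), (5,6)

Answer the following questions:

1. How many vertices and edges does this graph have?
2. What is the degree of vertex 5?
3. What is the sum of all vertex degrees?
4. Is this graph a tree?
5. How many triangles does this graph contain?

Count: 7 vertices, 8 edges.
Vertex 5 has neighbors [0, 1, 2, 3, 6], degree = 5.
Handshaking lemma: 2 * 8 = 16.
A tree on 7 vertices has 6 edges. This graph has 8 edges (2 extra). Not a tree.
Number of triangles = 1.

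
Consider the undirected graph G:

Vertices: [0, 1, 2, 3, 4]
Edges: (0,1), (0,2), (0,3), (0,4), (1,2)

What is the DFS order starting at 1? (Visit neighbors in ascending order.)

DFS from vertex 1 (neighbors processed in ascending order):
Visit order: 1, 0, 2, 3, 4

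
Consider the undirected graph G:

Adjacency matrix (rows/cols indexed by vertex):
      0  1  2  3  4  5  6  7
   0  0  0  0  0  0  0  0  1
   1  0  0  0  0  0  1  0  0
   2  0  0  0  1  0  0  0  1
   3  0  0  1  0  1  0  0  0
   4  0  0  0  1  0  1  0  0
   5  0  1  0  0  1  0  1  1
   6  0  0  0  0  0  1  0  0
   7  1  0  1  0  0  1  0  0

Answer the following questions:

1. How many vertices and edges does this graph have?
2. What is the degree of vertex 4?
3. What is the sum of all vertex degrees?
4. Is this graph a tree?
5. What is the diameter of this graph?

Count: 8 vertices, 8 edges.
Vertex 4 has neighbors [3, 5], degree = 2.
Handshaking lemma: 2 * 8 = 16.
A tree on 8 vertices has 7 edges. This graph has 8 edges (1 extra). Not a tree.
Diameter (longest shortest path) = 3.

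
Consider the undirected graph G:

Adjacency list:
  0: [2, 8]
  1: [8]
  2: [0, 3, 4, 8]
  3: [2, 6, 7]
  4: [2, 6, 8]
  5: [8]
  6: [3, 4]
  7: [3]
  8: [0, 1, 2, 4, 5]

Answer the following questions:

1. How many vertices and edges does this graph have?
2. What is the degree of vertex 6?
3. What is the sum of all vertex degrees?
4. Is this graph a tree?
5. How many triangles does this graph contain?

Count: 9 vertices, 11 edges.
Vertex 6 has neighbors [3, 4], degree = 2.
Handshaking lemma: 2 * 11 = 22.
A tree on 9 vertices has 8 edges. This graph has 11 edges (3 extra). Not a tree.
Number of triangles = 2.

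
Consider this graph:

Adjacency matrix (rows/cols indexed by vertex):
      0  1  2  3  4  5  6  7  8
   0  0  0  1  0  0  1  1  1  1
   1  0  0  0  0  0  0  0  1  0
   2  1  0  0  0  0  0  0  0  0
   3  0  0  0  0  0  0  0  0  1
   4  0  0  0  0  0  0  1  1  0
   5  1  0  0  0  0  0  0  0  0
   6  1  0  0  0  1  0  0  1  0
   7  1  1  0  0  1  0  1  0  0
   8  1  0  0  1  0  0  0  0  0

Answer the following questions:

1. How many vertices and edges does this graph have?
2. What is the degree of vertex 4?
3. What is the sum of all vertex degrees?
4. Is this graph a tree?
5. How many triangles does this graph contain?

Count: 9 vertices, 10 edges.
Vertex 4 has neighbors [6, 7], degree = 2.
Handshaking lemma: 2 * 10 = 20.
A tree on 9 vertices has 8 edges. This graph has 10 edges (2 extra). Not a tree.
Number of triangles = 2.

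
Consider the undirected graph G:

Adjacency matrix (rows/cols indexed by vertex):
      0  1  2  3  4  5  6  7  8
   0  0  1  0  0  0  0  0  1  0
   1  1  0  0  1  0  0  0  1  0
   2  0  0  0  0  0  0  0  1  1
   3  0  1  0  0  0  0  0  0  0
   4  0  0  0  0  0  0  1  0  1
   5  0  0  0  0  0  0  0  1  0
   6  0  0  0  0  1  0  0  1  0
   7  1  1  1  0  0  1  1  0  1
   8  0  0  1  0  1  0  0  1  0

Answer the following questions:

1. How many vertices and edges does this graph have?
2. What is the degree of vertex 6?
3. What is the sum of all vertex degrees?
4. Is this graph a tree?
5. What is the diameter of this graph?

Count: 9 vertices, 11 edges.
Vertex 6 has neighbors [4, 7], degree = 2.
Handshaking lemma: 2 * 11 = 22.
A tree on 9 vertices has 8 edges. This graph has 11 edges (3 extra). Not a tree.
Diameter (longest shortest path) = 4.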